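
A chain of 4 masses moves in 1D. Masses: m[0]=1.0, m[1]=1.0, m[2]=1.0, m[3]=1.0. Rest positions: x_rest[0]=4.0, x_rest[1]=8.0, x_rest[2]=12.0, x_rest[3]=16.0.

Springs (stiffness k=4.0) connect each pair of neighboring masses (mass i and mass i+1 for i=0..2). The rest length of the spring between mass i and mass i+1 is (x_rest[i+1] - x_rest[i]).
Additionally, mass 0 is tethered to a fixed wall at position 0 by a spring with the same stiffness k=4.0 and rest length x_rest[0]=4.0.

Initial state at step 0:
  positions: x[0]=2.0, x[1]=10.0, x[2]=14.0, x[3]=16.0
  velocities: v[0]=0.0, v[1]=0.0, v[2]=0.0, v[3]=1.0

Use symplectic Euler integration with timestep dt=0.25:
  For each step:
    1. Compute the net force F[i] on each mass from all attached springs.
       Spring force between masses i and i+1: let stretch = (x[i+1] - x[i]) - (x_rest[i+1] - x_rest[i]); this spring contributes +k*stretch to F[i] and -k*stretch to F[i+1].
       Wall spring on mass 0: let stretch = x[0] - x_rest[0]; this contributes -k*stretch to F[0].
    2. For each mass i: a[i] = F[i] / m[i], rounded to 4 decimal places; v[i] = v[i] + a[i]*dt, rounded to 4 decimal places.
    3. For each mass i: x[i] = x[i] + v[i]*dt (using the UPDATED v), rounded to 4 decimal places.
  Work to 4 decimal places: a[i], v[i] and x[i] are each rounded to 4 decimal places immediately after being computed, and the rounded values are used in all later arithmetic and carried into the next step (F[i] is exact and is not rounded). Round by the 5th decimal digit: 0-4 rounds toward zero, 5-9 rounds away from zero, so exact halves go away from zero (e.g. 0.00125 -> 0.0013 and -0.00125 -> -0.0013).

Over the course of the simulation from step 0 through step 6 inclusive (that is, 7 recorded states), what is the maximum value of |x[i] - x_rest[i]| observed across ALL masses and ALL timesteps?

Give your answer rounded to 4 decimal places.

Step 0: x=[2.0000 10.0000 14.0000 16.0000] v=[0.0000 0.0000 0.0000 1.0000]
Step 1: x=[3.5000 9.0000 13.5000 16.7500] v=[6.0000 -4.0000 -2.0000 3.0000]
Step 2: x=[5.5000 7.7500 12.6875 17.6875] v=[8.0000 -5.0000 -3.2500 3.7500]
Step 3: x=[6.6875 7.1719 11.8906 18.3750] v=[4.7500 -2.3125 -3.1875 2.7500]
Step 4: x=[6.3242 7.6524 11.5352 18.4414] v=[-1.4531 1.9218 -1.4218 0.2656]
Step 5: x=[4.7119 8.7715 11.9356 17.7813] v=[-6.4491 4.4764 1.6016 -2.6406]
Step 6: x=[2.9366 9.6667 13.0064 16.6597] v=[-7.1014 3.5809 4.2832 -4.4863]
Max displacement = 2.6875

Answer: 2.6875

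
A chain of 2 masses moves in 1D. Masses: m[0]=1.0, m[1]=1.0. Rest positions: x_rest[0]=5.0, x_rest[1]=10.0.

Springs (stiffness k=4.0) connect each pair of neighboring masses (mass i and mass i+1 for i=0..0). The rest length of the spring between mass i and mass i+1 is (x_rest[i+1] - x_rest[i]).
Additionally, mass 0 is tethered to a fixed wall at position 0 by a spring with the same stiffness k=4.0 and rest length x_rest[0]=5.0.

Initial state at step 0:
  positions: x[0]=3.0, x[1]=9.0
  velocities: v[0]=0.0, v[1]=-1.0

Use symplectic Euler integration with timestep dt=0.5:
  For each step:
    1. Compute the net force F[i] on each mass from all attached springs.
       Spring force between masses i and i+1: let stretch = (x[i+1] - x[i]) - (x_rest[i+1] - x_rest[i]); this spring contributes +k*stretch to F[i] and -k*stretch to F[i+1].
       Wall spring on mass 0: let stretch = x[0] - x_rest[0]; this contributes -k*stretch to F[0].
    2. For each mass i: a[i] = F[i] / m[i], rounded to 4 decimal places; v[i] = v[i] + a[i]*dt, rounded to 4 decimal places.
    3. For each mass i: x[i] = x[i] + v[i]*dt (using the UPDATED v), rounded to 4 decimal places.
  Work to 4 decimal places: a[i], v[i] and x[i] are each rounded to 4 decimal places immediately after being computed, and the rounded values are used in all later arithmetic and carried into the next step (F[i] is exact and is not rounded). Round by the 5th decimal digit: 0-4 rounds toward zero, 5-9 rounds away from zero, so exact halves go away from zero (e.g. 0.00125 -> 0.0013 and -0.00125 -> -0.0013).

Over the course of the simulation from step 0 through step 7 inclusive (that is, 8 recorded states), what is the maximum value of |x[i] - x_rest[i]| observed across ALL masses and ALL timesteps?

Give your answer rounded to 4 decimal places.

Step 0: x=[3.0000 9.0000] v=[0.0000 -1.0000]
Step 1: x=[6.0000 7.5000] v=[6.0000 -3.0000]
Step 2: x=[4.5000 9.5000] v=[-3.0000 4.0000]
Step 3: x=[3.5000 11.5000] v=[-2.0000 4.0000]
Step 4: x=[7.0000 10.5000] v=[7.0000 -2.0000]
Step 5: x=[7.0000 11.0000] v=[0.0000 1.0000]
Step 6: x=[4.0000 12.5000] v=[-6.0000 3.0000]
Step 7: x=[5.5000 10.5000] v=[3.0000 -4.0000]
Max displacement = 2.5000

Answer: 2.5000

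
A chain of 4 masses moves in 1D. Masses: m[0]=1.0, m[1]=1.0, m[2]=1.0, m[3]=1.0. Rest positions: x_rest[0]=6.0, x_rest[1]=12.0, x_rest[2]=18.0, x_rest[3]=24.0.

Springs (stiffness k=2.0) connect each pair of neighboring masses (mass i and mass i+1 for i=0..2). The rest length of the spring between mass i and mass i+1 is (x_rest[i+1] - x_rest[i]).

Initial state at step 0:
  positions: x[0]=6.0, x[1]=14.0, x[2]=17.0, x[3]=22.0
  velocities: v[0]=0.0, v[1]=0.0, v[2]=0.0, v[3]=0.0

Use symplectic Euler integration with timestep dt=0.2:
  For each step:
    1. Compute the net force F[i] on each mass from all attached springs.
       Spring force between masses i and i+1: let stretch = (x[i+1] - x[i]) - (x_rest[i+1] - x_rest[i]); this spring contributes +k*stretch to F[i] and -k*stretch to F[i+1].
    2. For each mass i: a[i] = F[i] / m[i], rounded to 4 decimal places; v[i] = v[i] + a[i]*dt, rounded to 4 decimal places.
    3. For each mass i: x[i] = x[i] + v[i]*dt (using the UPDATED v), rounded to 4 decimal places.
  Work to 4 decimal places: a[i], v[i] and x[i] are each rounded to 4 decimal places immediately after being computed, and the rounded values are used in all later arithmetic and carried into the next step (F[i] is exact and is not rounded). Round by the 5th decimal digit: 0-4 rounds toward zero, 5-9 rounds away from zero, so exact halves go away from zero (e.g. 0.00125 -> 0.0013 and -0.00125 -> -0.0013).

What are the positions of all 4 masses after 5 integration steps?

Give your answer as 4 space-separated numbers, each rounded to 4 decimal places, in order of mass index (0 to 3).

Answer: 7.1102 10.5690 18.0118 23.3092

Derivation:
Step 0: x=[6.0000 14.0000 17.0000 22.0000] v=[0.0000 0.0000 0.0000 0.0000]
Step 1: x=[6.1600 13.6000 17.1600 22.0800] v=[0.8000 -2.0000 0.8000 0.4000]
Step 2: x=[6.4352 12.8896 17.4288 22.2464] v=[1.3760 -3.5520 1.3440 0.8320]
Step 3: x=[6.7468 12.0260 17.7199 22.5074] v=[1.5578 -4.3181 1.4554 1.3050]
Step 4: x=[7.0007 11.1956 17.9385 22.8654] v=[1.2695 -4.1522 1.0928 1.7900]
Step 5: x=[7.1102 10.5690 18.0118 23.3092] v=[0.5475 -3.1330 0.3664 2.2192]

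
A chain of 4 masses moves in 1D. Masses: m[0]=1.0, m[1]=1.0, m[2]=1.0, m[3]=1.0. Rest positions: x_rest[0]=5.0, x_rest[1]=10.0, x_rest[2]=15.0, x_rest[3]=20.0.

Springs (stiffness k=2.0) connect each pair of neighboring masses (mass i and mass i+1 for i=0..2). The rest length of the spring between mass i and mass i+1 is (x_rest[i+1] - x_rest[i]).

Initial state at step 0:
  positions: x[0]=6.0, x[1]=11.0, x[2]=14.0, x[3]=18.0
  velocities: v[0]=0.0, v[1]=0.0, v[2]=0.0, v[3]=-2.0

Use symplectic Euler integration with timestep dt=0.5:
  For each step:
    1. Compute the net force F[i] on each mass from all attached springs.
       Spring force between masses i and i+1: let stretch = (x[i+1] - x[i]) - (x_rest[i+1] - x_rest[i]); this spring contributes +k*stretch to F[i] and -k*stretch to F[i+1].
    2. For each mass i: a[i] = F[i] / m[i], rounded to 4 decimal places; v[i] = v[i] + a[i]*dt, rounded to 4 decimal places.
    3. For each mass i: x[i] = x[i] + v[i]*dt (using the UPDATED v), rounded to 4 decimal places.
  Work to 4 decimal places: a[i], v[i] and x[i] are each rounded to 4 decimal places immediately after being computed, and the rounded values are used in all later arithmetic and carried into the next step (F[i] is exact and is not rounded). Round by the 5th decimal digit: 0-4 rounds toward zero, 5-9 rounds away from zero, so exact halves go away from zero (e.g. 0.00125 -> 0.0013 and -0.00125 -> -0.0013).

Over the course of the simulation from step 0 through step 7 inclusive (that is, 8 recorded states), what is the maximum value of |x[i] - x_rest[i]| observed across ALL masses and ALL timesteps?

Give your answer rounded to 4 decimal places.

Step 0: x=[6.0000 11.0000 14.0000 18.0000] v=[0.0000 0.0000 0.0000 -2.0000]
Step 1: x=[6.0000 10.0000 14.5000 17.5000] v=[0.0000 -2.0000 1.0000 -1.0000]
Step 2: x=[5.5000 9.2500 14.2500 18.0000] v=[-1.0000 -1.5000 -0.5000 1.0000]
Step 3: x=[4.3750 9.1250 13.3750 19.1250] v=[-2.2500 -0.2500 -1.7500 2.2500]
Step 4: x=[3.1250 8.7500 13.2500 19.8750] v=[-2.5000 -0.7500 -0.2500 1.5000]
Step 5: x=[2.1875 7.8125 14.1875 19.8125] v=[-1.8750 -1.8750 1.8750 -0.1250]
Step 6: x=[1.5625 7.2500 14.7500 19.4375] v=[-1.2500 -1.1250 1.1250 -0.7500]
Step 7: x=[1.2813 7.5938 13.9063 19.2188] v=[-0.5625 0.6875 -1.6875 -0.4375]
Max displacement = 3.7187

Answer: 3.7187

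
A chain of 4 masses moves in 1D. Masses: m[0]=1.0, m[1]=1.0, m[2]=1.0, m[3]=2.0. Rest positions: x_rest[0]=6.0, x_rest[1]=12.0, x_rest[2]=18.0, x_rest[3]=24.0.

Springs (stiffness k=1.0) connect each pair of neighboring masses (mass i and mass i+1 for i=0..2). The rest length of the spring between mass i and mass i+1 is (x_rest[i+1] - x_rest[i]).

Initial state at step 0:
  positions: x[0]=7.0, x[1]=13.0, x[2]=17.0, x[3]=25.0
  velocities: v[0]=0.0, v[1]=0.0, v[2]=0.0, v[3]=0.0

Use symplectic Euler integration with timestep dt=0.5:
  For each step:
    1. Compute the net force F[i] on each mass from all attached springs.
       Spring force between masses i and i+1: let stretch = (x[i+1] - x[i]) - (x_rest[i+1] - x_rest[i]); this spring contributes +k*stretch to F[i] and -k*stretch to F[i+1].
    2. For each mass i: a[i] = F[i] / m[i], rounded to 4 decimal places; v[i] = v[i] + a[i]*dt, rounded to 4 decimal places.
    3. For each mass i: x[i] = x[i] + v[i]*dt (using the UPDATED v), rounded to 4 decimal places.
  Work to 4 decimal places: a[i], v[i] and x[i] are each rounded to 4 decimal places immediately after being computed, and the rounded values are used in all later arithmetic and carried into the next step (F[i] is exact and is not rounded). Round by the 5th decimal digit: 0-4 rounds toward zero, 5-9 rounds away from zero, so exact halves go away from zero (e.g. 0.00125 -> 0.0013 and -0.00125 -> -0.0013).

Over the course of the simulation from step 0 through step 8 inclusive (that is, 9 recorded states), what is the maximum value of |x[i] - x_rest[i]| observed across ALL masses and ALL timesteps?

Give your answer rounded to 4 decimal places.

Step 0: x=[7.0000 13.0000 17.0000 25.0000] v=[0.0000 0.0000 0.0000 0.0000]
Step 1: x=[7.0000 12.5000 18.0000 24.7500] v=[0.0000 -1.0000 2.0000 -0.5000]
Step 2: x=[6.8750 12.0000 19.3125 24.4063] v=[-0.2500 -1.0000 2.6250 -0.6875]
Step 3: x=[6.5313 12.0469 20.0704 24.1758] v=[-0.6875 0.0938 1.5157 -0.4610]
Step 4: x=[6.0665 12.7208 19.8487 24.1822] v=[-0.9297 1.3478 -0.4434 0.0127]
Step 5: x=[5.7652 13.5131 18.9284 24.3969] v=[-0.6026 1.5846 -1.8406 0.4294]
Step 6: x=[5.9009 13.7223 18.0214 24.6781] v=[0.2714 0.4183 -1.8140 0.5623]
Step 7: x=[6.4920 13.0509 17.7038 24.8772] v=[1.1821 -1.3429 -0.6352 0.3981]
Step 8: x=[7.2228 11.9030 18.0164 24.9296] v=[1.4616 -2.2959 0.6251 0.1048]
Max displacement = 2.0704

Answer: 2.0704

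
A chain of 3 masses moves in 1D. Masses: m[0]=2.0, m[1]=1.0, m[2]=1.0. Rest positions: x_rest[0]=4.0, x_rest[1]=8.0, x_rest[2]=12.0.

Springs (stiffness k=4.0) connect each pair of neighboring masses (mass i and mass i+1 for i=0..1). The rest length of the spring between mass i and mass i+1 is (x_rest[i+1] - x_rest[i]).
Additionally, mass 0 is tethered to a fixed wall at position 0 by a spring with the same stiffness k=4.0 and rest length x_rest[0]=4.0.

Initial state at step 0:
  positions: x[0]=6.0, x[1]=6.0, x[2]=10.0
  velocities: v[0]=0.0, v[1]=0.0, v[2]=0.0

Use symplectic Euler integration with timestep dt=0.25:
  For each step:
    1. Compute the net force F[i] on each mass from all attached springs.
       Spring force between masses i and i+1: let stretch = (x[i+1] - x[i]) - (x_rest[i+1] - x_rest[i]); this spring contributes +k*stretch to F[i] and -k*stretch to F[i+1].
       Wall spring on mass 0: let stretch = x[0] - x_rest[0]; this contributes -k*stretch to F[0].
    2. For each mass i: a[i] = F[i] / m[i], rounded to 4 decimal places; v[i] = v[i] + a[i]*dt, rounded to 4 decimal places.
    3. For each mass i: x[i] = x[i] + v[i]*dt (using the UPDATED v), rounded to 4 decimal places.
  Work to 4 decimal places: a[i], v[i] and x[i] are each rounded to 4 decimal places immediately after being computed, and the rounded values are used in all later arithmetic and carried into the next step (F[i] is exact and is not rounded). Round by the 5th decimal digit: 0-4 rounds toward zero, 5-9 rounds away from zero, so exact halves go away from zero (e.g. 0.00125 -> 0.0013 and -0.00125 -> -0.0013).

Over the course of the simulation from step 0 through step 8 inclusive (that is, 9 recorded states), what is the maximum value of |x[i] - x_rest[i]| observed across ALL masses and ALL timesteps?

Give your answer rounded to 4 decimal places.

Step 0: x=[6.0000 6.0000 10.0000] v=[0.0000 0.0000 0.0000]
Step 1: x=[5.2500 7.0000 10.0000] v=[-3.0000 4.0000 0.0000]
Step 2: x=[4.0625 8.3125 10.2500] v=[-4.7500 5.2500 1.0000]
Step 3: x=[2.8984 9.0469 11.0156] v=[-4.6563 2.9375 3.0625]
Step 4: x=[2.1406 8.7363 12.2891] v=[-3.0313 -1.2423 5.0938]
Step 5: x=[1.9397 7.6650 13.6744] v=[-0.8038 -4.2852 5.5410]
Step 6: x=[2.2120 6.6647 14.5573] v=[1.0890 -4.0011 3.5316]
Step 7: x=[2.7644 6.5244 14.4671] v=[2.2094 -0.5612 -0.3610]
Step 8: x=[3.4412 7.4298 13.3912] v=[2.7072 3.6215 -4.3037]
Max displacement = 2.5573

Answer: 2.5573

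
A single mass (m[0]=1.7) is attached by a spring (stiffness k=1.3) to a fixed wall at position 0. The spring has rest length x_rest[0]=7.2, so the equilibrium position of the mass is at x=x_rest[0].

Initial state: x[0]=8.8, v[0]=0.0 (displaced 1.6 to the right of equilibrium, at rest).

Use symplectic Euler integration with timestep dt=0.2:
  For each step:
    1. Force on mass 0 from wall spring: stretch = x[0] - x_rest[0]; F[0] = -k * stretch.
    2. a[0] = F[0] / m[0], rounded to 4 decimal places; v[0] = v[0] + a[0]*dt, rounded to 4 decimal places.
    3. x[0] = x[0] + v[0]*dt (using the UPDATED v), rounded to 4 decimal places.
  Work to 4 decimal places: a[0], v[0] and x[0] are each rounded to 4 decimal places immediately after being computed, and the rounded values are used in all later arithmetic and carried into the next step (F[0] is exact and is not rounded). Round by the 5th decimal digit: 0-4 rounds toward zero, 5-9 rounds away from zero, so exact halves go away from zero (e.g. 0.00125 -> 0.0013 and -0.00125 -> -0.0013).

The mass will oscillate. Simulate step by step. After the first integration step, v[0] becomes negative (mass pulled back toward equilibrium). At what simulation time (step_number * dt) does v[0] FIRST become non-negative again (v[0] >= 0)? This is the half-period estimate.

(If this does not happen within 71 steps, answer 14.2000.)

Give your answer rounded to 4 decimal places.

Answer: 3.6000

Derivation:
Step 0: x=[8.8000] v=[0.0000]
Step 1: x=[8.7511] v=[-0.2447]
Step 2: x=[8.6547] v=[-0.4819]
Step 3: x=[8.5138] v=[-0.7044]
Step 4: x=[8.3327] v=[-0.9053]
Step 5: x=[8.1170] v=[-1.0785]
Step 6: x=[7.8733] v=[-1.2187]
Step 7: x=[7.6090] v=[-1.3217]
Step 8: x=[7.3321] v=[-1.3843]
Step 9: x=[7.0512] v=[-1.4045]
Step 10: x=[6.7749] v=[-1.3817]
Step 11: x=[6.5116] v=[-1.3167]
Step 12: x=[6.2693] v=[-1.2114]
Step 13: x=[6.0555] v=[-1.0691]
Step 14: x=[5.8767] v=[-0.8941]
Step 15: x=[5.7384] v=[-0.6917]
Step 16: x=[5.6448] v=[-0.4682]
Step 17: x=[5.5987] v=[-0.2303]
Step 18: x=[5.6016] v=[0.0146]
First v>=0 after going negative at step 18, time=3.6000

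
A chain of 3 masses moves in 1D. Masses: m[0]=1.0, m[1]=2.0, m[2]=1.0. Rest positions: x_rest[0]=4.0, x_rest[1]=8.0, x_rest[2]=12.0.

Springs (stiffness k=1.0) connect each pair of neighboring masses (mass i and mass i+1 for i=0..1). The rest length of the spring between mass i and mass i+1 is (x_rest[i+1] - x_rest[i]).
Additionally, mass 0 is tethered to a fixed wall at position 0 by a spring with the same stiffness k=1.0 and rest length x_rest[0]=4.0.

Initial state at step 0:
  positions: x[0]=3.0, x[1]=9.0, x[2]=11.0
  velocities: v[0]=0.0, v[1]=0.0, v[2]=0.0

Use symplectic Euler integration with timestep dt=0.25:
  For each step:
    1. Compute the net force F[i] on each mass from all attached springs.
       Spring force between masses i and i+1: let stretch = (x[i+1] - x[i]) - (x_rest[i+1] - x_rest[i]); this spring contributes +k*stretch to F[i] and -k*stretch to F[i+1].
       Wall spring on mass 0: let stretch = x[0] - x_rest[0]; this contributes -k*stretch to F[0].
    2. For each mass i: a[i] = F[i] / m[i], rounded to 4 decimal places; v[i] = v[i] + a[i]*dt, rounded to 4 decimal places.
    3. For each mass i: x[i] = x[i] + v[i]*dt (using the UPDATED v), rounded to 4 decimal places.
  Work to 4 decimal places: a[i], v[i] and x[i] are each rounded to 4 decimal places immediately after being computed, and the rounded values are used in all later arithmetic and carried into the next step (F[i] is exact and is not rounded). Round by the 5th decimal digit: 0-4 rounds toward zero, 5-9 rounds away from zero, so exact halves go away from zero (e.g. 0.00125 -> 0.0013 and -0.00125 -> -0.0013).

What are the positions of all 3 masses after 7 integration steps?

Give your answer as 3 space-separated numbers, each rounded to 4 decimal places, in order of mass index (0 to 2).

Answer: 5.2418 7.2359 12.9221

Derivation:
Step 0: x=[3.0000 9.0000 11.0000] v=[0.0000 0.0000 0.0000]
Step 1: x=[3.1875 8.8750 11.1250] v=[0.7500 -0.5000 0.5000]
Step 2: x=[3.5313 8.6426 11.3594] v=[1.3750 -0.9297 0.9375]
Step 3: x=[3.9738 8.3354 11.6740] v=[1.7700 -1.2290 1.2583]
Step 4: x=[4.4406 7.9962 12.0299] v=[1.8670 -1.3569 1.4237]
Step 5: x=[4.8521 7.6719 12.3837] v=[1.6458 -1.2971 1.4153]
Step 6: x=[5.1365 7.4068 12.6931] v=[1.1377 -1.0606 1.2374]
Step 7: x=[5.2418 7.2359 12.9221] v=[0.4212 -0.6836 0.9158]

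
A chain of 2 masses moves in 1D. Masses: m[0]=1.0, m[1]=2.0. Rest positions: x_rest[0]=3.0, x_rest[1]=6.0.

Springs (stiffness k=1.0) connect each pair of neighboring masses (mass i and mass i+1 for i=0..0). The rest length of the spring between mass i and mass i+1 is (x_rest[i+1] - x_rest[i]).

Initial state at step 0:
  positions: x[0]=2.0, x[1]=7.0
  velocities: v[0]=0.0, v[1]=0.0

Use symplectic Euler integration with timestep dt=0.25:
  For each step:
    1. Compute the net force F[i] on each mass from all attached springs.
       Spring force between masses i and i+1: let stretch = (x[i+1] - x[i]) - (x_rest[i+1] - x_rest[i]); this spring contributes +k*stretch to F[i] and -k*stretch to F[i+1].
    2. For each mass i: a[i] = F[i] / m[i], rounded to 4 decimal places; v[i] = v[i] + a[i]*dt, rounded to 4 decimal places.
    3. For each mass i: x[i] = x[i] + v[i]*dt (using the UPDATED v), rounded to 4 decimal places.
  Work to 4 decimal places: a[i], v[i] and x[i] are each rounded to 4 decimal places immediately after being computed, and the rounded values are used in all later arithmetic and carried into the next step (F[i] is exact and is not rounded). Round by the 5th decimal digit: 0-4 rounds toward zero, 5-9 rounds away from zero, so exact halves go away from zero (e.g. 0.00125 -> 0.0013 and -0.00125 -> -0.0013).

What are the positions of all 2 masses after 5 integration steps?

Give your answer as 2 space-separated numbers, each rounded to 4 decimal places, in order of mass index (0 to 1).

Step 0: x=[2.0000 7.0000] v=[0.0000 0.0000]
Step 1: x=[2.1250 6.9375] v=[0.5000 -0.2500]
Step 2: x=[2.3633 6.8184] v=[0.9531 -0.4766]
Step 3: x=[2.6925 6.6538] v=[1.3169 -0.6585]
Step 4: x=[3.0818 6.4591] v=[1.5572 -0.7787]
Step 5: x=[3.4947 6.2526] v=[1.6515 -0.8259]

Answer: 3.4947 6.2526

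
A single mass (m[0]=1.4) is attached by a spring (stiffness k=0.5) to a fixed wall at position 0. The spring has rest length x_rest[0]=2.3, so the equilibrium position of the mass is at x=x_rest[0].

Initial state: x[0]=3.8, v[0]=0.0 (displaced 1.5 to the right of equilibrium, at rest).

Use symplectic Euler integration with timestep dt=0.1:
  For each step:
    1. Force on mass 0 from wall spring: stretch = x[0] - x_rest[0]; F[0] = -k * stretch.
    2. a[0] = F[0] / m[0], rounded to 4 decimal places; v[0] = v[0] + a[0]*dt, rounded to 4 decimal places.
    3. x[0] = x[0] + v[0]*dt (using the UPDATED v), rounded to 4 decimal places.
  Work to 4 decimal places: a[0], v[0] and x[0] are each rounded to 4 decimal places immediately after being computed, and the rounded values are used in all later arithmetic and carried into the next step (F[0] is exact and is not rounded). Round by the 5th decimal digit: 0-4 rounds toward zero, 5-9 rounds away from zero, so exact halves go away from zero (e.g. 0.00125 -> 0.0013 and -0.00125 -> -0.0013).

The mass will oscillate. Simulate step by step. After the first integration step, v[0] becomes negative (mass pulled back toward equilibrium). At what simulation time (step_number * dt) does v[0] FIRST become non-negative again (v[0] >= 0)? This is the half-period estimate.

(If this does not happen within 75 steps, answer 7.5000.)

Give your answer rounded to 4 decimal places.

Answer: 5.3000

Derivation:
Step 0: x=[3.8000] v=[0.0000]
Step 1: x=[3.7946] v=[-0.0536]
Step 2: x=[3.7839] v=[-0.1070]
Step 3: x=[3.7679] v=[-0.1600]
Step 4: x=[3.7467] v=[-0.2124]
Step 5: x=[3.7203] v=[-0.2641]
Step 6: x=[3.6888] v=[-0.3148]
Step 7: x=[3.6524] v=[-0.3644]
Step 8: x=[3.6111] v=[-0.4127]
Step 9: x=[3.5652] v=[-0.4595]
Step 10: x=[3.5147] v=[-0.5047]
Step 11: x=[3.4599] v=[-0.5481]
Step 12: x=[3.4010] v=[-0.5895]
Step 13: x=[3.3381] v=[-0.6288]
Step 14: x=[3.2715] v=[-0.6659]
Step 15: x=[3.2014] v=[-0.7006]
Step 16: x=[3.1281] v=[-0.7328]
Step 17: x=[3.0519] v=[-0.7624]
Step 18: x=[2.9730] v=[-0.7893]
Step 19: x=[2.8917] v=[-0.8133]
Step 20: x=[2.8083] v=[-0.8344]
Step 21: x=[2.7230] v=[-0.8526]
Step 22: x=[2.6362] v=[-0.8677]
Step 23: x=[2.5482] v=[-0.8797]
Step 24: x=[2.4593] v=[-0.8886]
Step 25: x=[2.3699] v=[-0.8943]
Step 26: x=[2.2802] v=[-0.8968]
Step 27: x=[2.1906] v=[-0.8961]
Step 28: x=[2.1014] v=[-0.8922]
Step 29: x=[2.0129] v=[-0.8851]
Step 30: x=[1.9254] v=[-0.8749]
Step 31: x=[1.8393] v=[-0.8615]
Step 32: x=[1.7548] v=[-0.8451]
Step 33: x=[1.6722] v=[-0.8256]
Step 34: x=[1.5919] v=[-0.8032]
Step 35: x=[1.5141] v=[-0.7779]
Step 36: x=[1.4391] v=[-0.7498]
Step 37: x=[1.3672] v=[-0.7191]
Step 38: x=[1.2986] v=[-0.6858]
Step 39: x=[1.2336] v=[-0.6500]
Step 40: x=[1.1724] v=[-0.6119]
Step 41: x=[1.1152] v=[-0.5716]
Step 42: x=[1.0623] v=[-0.5293]
Step 43: x=[1.0138] v=[-0.4851]
Step 44: x=[0.9699] v=[-0.4392]
Step 45: x=[0.9307] v=[-0.3917]
Step 46: x=[0.8964] v=[-0.3428]
Step 47: x=[0.8671] v=[-0.2927]
Step 48: x=[0.8430] v=[-0.2415]
Step 49: x=[0.8241] v=[-0.1895]
Step 50: x=[0.8104] v=[-0.1368]
Step 51: x=[0.8020] v=[-0.0836]
Step 52: x=[0.7990] v=[-0.0301]
Step 53: x=[0.8014] v=[0.0235]
First v>=0 after going negative at step 53, time=5.3000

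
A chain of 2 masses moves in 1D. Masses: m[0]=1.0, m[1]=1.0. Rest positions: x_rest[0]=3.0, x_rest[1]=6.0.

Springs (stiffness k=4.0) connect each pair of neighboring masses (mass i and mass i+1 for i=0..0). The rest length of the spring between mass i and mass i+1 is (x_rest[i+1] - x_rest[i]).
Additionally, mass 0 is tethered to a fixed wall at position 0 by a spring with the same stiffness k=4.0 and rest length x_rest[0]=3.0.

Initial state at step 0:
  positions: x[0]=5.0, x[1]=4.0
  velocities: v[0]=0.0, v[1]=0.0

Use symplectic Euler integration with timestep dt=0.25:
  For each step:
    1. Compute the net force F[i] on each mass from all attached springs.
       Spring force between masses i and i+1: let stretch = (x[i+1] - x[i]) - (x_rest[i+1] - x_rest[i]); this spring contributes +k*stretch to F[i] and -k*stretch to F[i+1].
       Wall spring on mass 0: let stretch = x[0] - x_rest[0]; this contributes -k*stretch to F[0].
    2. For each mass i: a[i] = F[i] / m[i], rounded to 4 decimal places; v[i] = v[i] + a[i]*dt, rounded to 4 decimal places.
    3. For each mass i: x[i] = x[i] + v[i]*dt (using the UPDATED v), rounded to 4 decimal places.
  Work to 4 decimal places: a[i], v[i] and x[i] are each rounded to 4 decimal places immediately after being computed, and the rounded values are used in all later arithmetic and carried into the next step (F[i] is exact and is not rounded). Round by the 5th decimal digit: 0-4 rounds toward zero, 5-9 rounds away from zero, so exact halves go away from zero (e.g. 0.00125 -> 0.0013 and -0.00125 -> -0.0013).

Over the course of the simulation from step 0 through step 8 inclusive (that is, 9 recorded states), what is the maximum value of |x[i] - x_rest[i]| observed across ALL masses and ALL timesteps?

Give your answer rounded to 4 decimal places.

Answer: 2.7960

Derivation:
Step 0: x=[5.0000 4.0000] v=[0.0000 0.0000]
Step 1: x=[3.5000 5.0000] v=[-6.0000 4.0000]
Step 2: x=[1.5000 6.3750] v=[-8.0000 5.5000]
Step 3: x=[0.3438 7.2813] v=[-4.6250 3.6250]
Step 4: x=[0.8360 7.2032] v=[1.9687 -0.3125]
Step 5: x=[2.7110 6.2833] v=[7.4999 -3.6797]
Step 6: x=[4.8013 5.2203] v=[8.3612 -4.2520]
Step 7: x=[5.7960 4.8026] v=[3.9789 -1.6710]
Step 8: x=[5.0934 5.3832] v=[-2.8105 2.3224]
Max displacement = 2.7960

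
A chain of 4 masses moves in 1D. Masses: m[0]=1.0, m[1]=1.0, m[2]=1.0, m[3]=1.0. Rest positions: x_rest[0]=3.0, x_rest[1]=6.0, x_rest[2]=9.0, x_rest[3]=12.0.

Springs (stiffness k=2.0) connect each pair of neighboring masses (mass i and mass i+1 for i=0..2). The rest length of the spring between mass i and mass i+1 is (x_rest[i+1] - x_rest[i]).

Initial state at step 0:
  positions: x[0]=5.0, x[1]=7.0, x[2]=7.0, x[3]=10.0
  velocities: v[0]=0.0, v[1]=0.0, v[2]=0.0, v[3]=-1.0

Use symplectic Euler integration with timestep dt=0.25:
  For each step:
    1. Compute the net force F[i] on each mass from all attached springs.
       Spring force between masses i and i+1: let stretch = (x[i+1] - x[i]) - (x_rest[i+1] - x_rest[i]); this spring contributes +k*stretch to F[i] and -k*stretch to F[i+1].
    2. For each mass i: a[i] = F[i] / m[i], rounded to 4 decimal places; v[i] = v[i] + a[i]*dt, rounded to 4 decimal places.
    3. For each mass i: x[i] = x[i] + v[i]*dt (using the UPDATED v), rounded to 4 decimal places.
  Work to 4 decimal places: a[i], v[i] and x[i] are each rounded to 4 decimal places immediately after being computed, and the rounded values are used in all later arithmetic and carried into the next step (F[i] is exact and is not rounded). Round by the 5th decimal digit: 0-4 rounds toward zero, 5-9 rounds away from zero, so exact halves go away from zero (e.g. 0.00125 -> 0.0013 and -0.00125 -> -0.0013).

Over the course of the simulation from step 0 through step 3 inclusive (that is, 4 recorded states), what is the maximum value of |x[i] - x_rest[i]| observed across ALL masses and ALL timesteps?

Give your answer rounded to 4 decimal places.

Answer: 2.4219

Derivation:
Step 0: x=[5.0000 7.0000 7.0000 10.0000] v=[0.0000 0.0000 0.0000 -1.0000]
Step 1: x=[4.8750 6.7500 7.3750 9.7500] v=[-0.5000 -1.0000 1.5000 -1.0000]
Step 2: x=[4.6094 6.3438 7.9688 9.5781] v=[-1.0625 -1.6250 2.3750 -0.6875]
Step 3: x=[4.1856 5.9239 8.5606 9.5801] v=[-1.6953 -1.6797 2.3672 0.0079]
Max displacement = 2.4219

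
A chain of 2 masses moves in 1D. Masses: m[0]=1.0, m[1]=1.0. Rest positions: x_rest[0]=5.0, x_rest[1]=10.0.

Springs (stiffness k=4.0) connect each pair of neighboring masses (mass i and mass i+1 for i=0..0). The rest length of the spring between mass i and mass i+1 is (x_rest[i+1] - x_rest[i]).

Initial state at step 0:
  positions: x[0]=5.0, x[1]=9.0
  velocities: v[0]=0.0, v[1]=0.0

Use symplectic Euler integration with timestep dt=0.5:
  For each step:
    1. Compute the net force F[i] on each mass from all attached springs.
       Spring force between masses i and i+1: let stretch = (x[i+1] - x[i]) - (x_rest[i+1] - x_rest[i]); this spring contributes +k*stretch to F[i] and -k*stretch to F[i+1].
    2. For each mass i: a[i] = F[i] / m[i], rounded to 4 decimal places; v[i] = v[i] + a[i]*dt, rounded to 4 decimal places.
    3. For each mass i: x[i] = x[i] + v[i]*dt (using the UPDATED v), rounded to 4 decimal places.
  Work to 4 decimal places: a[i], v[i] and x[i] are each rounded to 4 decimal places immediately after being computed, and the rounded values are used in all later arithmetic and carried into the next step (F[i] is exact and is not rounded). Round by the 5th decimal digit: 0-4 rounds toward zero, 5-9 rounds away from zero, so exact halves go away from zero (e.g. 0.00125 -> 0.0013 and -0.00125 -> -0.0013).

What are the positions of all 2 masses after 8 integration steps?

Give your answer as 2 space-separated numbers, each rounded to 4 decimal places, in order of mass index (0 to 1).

Answer: 5.0000 9.0000

Derivation:
Step 0: x=[5.0000 9.0000] v=[0.0000 0.0000]
Step 1: x=[4.0000 10.0000] v=[-2.0000 2.0000]
Step 2: x=[4.0000 10.0000] v=[0.0000 0.0000]
Step 3: x=[5.0000 9.0000] v=[2.0000 -2.0000]
Step 4: x=[5.0000 9.0000] v=[0.0000 0.0000]
Step 5: x=[4.0000 10.0000] v=[-2.0000 2.0000]
Step 6: x=[4.0000 10.0000] v=[0.0000 0.0000]
Step 7: x=[5.0000 9.0000] v=[2.0000 -2.0000]
Step 8: x=[5.0000 9.0000] v=[0.0000 0.0000]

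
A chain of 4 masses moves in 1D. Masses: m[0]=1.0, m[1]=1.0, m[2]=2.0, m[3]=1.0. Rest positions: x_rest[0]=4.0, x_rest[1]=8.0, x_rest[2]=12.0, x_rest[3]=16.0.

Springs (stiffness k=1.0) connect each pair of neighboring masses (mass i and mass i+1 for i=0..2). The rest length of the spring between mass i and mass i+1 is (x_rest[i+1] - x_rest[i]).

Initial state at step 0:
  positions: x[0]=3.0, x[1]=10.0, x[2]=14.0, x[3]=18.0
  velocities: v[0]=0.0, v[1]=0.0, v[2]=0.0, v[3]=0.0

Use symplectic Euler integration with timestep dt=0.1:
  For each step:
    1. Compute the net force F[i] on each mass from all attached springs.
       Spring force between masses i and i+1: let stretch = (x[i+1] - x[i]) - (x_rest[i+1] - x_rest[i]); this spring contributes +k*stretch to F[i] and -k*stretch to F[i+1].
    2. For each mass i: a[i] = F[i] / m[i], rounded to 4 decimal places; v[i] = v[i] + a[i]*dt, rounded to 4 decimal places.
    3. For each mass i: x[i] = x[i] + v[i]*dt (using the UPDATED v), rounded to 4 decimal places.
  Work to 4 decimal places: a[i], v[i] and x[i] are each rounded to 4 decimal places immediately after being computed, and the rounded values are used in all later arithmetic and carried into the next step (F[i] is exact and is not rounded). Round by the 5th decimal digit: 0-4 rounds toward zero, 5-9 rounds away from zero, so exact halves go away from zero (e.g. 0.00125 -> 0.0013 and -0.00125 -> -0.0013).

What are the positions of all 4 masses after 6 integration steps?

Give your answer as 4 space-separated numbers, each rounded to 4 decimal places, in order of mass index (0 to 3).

Step 0: x=[3.0000 10.0000 14.0000 18.0000] v=[0.0000 0.0000 0.0000 0.0000]
Step 1: x=[3.0300 9.9700 14.0000 18.0000] v=[0.3000 -0.3000 0.0000 0.0000]
Step 2: x=[3.0894 9.9109 13.9999 18.0000] v=[0.5940 -0.5910 -0.0015 0.0000]
Step 3: x=[3.1770 9.8245 13.9993 18.0000] v=[0.8762 -0.8643 -0.0060 0.0000]
Step 4: x=[3.2911 9.7133 13.9978 18.0000] v=[1.1410 -1.1116 -0.0147 -0.0001]
Step 5: x=[3.4294 9.5808 13.9949 18.0000] v=[1.3832 -1.3254 -0.0288 -0.0003]
Step 6: x=[3.5892 9.4309 13.9900 17.9999] v=[1.5983 -1.4991 -0.0493 -0.0008]

Answer: 3.5892 9.4309 13.9900 17.9999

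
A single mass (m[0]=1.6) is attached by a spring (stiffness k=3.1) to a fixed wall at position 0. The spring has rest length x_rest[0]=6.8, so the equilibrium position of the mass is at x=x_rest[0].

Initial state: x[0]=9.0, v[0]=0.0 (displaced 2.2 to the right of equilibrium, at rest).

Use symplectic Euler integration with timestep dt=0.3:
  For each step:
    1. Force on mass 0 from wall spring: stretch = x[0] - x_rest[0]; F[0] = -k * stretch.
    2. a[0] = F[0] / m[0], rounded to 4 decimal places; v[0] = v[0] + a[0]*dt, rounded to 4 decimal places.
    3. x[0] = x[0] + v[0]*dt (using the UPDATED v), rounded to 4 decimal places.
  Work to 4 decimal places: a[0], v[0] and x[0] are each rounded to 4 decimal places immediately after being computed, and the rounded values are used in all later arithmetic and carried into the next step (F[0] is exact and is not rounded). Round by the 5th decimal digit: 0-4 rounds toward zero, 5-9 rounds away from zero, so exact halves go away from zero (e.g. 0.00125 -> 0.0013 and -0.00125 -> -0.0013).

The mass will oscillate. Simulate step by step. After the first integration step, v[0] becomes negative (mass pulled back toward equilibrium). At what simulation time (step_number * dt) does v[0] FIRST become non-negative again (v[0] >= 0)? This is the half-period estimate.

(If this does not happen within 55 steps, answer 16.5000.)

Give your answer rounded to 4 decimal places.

Step 0: x=[9.0000] v=[0.0000]
Step 1: x=[8.6164] v=[-1.2788]
Step 2: x=[7.9160] v=[-2.3346]
Step 3: x=[7.0210] v=[-2.9833]
Step 4: x=[6.0875] v=[-3.1118]
Step 5: x=[5.2782] v=[-2.6977]
Step 6: x=[4.7342] v=[-1.8132]
Step 7: x=[4.5505] v=[-0.6125]
Step 8: x=[4.7590] v=[0.6950]
First v>=0 after going negative at step 8, time=2.4000

Answer: 2.4000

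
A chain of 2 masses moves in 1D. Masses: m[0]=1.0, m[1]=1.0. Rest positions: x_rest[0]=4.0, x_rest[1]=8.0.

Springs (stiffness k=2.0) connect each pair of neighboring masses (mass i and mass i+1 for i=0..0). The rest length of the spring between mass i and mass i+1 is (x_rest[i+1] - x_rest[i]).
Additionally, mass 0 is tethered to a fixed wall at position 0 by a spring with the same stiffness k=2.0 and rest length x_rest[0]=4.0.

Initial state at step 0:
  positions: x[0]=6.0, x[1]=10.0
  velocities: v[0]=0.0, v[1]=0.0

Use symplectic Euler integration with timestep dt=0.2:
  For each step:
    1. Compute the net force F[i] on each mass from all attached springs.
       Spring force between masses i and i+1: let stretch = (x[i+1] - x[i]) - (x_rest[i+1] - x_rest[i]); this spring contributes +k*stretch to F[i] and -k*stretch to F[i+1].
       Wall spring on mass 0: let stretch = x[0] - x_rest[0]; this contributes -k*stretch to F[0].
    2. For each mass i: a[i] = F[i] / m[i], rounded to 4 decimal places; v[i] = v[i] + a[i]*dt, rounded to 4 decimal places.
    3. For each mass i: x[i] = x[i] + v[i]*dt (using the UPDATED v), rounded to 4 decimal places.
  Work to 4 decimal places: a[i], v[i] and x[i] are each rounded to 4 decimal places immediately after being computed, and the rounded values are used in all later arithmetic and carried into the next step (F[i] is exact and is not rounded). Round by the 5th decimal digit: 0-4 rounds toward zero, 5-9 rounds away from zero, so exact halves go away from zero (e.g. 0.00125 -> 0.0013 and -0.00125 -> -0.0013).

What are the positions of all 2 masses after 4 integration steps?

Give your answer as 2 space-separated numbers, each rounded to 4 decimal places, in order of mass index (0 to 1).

Answer: 4.7492 9.8289

Derivation:
Step 0: x=[6.0000 10.0000] v=[0.0000 0.0000]
Step 1: x=[5.8400 10.0000] v=[-0.8000 0.0000]
Step 2: x=[5.5456 9.9872] v=[-1.4720 -0.0640]
Step 3: x=[5.1629 9.9391] v=[-1.9136 -0.2406]
Step 4: x=[4.7492 9.8289] v=[-2.0683 -0.5511]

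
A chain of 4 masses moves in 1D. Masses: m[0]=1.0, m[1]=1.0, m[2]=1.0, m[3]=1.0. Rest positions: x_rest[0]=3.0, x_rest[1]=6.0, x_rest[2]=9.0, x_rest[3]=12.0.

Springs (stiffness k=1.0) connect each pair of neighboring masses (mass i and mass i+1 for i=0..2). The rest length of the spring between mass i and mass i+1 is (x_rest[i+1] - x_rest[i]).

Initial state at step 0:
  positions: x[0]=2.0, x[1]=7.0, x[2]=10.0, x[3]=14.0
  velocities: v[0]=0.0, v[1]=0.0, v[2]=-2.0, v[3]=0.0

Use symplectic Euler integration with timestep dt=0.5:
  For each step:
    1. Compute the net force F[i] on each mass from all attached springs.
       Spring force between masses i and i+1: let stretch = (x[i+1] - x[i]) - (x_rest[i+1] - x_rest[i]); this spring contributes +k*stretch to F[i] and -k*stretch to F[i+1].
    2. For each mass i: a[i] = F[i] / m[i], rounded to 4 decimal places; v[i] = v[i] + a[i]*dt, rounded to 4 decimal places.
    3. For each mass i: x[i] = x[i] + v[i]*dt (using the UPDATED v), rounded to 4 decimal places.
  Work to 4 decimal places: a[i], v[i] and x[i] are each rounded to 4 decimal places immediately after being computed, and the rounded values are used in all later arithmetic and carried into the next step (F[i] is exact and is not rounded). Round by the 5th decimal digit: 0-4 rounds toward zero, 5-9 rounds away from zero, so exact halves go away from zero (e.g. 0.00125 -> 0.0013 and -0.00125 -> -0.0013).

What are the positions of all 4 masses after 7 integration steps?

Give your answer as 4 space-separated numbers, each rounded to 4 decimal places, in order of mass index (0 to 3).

Answer: 2.6946 6.7206 7.3381 9.2468

Derivation:
Step 0: x=[2.0000 7.0000 10.0000 14.0000] v=[0.0000 0.0000 -2.0000 0.0000]
Step 1: x=[2.5000 6.5000 9.2500 13.7500] v=[1.0000 -1.0000 -1.5000 -0.5000]
Step 2: x=[3.2500 5.6875 8.9375 13.1250] v=[1.5000 -1.6250 -0.6250 -1.2500]
Step 3: x=[3.8594 5.0781 8.8594 12.2031] v=[1.2188 -1.2188 -0.1563 -1.8438]
Step 4: x=[4.0235 5.1094 8.6719 11.1953] v=[0.3282 0.0625 -0.3751 -2.0157]
Step 5: x=[3.7091 5.7598 8.2246 10.3066] v=[-0.6289 1.3008 -0.8947 -1.7774]
Step 6: x=[3.1573 6.5138 7.6816 9.6474] v=[-1.1036 1.5079 -1.0861 -1.3184]
Step 7: x=[2.6946 6.7206 7.3381 9.2468] v=[-0.9254 0.4136 -0.6871 -0.8013]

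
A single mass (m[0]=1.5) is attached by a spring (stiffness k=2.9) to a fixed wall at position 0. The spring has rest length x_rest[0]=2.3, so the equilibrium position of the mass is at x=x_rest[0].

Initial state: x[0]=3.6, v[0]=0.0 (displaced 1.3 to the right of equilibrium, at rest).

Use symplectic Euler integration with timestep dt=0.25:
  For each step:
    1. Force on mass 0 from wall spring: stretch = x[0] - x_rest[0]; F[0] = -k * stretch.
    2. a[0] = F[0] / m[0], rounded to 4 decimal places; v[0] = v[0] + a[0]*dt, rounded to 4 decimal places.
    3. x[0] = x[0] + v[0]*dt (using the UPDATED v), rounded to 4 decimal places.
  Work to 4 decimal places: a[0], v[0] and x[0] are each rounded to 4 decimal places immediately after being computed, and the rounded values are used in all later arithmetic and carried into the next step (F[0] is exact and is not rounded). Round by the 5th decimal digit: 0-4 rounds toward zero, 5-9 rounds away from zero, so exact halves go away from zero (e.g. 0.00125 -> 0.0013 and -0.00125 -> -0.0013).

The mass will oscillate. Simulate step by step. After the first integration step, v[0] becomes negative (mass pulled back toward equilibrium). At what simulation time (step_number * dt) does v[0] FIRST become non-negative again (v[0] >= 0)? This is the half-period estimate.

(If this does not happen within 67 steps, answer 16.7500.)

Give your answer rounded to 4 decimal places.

Step 0: x=[3.6000] v=[0.0000]
Step 1: x=[3.4429] v=[-0.6283]
Step 2: x=[3.1477] v=[-1.1807]
Step 3: x=[2.7501] v=[-1.5904]
Step 4: x=[2.2981] v=[-1.8080]
Step 5: x=[1.8463] v=[-1.8071]
Step 6: x=[1.4494] v=[-1.5878]
Step 7: x=[1.1552] v=[-1.1767]
Step 8: x=[0.9994] v=[-0.6234]
Step 9: x=[1.0007] v=[0.0052]
First v>=0 after going negative at step 9, time=2.2500

Answer: 2.2500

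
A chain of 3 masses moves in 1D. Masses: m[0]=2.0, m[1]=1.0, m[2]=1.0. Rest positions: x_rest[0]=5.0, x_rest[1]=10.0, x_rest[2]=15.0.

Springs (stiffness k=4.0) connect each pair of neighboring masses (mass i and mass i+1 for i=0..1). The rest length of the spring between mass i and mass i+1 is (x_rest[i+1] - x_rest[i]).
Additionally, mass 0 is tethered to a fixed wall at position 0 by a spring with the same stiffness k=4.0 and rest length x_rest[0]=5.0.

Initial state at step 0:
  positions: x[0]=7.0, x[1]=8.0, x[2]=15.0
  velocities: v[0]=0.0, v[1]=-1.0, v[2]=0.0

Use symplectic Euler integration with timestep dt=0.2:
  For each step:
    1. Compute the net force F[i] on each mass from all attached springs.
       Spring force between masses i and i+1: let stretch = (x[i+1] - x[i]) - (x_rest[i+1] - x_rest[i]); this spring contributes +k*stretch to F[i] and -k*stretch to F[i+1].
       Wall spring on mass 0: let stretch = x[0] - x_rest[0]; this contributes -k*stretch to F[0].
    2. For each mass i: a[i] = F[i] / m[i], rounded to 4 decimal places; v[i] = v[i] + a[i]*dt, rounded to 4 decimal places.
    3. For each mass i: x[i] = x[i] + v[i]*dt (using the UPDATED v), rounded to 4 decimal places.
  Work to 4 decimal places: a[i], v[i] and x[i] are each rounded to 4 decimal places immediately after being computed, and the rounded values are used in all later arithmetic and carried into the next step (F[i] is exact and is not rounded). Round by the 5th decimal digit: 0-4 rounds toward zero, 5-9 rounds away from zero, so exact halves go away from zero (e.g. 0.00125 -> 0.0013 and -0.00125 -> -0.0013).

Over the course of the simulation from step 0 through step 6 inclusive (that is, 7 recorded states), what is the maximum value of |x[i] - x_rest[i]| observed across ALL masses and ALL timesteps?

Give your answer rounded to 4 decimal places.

Step 0: x=[7.0000 8.0000 15.0000] v=[0.0000 -1.0000 0.0000]
Step 1: x=[6.5200 8.7600 14.6800] v=[-2.4000 3.8000 -1.6000]
Step 2: x=[5.6976 10.1088 14.2128] v=[-4.1120 6.7440 -2.3360]
Step 3: x=[4.7723 11.4084 13.8890] v=[-4.6266 6.4982 -1.6192]
Step 4: x=[3.9961 12.0432 13.9683] v=[-3.8811 3.1738 0.3963]
Step 5: x=[3.5440 11.6984 14.5395] v=[-2.2607 -1.7238 2.8562]
Step 6: x=[3.4607 10.5035 15.4562] v=[-0.4165 -5.9744 4.5833]
Max displacement = 2.0432

Answer: 2.0432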